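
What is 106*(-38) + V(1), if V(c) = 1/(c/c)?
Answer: -4027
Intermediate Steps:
V(c) = 1 (V(c) = 1/1 = 1)
106*(-38) + V(1) = 106*(-38) + 1 = -4028 + 1 = -4027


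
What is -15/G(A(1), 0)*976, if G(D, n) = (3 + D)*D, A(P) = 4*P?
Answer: -3660/7 ≈ -522.86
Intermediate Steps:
G(D, n) = D*(3 + D)
-15/G(A(1), 0)*976 = -15*1/(4*(3 + 4*1))*976 = -15*1/(4*(3 + 4))*976 = -15/(4*7)*976 = -15/28*976 = -3660/7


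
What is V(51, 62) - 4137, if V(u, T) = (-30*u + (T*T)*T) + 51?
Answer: 232712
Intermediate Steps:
V(u, T) = 51 + T³ - 30*u (V(u, T) = (-30*u + T²*T) + 51 = (-30*u + T³) + 51 = (T³ - 30*u) + 51 = 51 + T³ - 30*u)
V(51, 62) - 4137 = (51 + 62³ - 30*51) - 4137 = (51 + 238328 - 1530) - 4137 = 236849 - 4137 = 232712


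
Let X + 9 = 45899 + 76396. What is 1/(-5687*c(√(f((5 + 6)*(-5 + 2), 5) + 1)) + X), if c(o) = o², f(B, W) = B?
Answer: 1/304270 ≈ 3.2866e-6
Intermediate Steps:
X = 122286 (X = -9 + (45899 + 76396) = -9 + 122295 = 122286)
1/(-5687*c(√(f((5 + 6)*(-5 + 2), 5) + 1)) + X) = 1/(-(5687 + 5687*(-5 + 2)*(5 + 6)) + 122286) = 1/(-5687*(√(11*(-3) + 1))² + 122286) = 1/(-5687*(√(-33 + 1))² + 122286) = 1/(-5687*(√(-32))² + 122286) = 1/(-5687*(4*I*√2)² + 122286) = 1/(-5687*(-32) + 122286) = 1/(181984 + 122286) = 1/304270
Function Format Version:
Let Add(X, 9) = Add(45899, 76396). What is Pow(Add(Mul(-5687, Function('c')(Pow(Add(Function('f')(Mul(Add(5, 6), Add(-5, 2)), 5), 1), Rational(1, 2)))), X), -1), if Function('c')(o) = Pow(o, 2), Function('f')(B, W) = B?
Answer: Rational(1, 304270) ≈ 3.2866e-6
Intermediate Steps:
X = 122286 (X = Add(-9, Add(45899, 76396)) = Add(-9, 122295) = 122286)
Pow(Add(Mul(-5687, Function('c')(Pow(Add(Function('f')(Mul(Add(5, 6), Add(-5, 2)), 5), 1), Rational(1, 2)))), X), -1) = Pow(Add(Mul(-5687, Pow(Pow(Add(Mul(Add(5, 6), Add(-5, 2)), 1), Rational(1, 2)), 2)), 122286), -1) = Pow(Add(Mul(-5687, Pow(Pow(Add(Mul(11, -3), 1), Rational(1, 2)), 2)), 122286), -1) = Pow(Add(Mul(-5687, Pow(Pow(Add(-33, 1), Rational(1, 2)), 2)), 122286), -1) = Pow(Add(Mul(-5687, Pow(Pow(-32, Rational(1, 2)), 2)), 122286), -1) = Pow(Add(Mul(-5687, Pow(Mul(4, I, Pow(2, Rational(1, 2))), 2)), 122286), -1) = Pow(Add(Mul(-5687, -32), 122286), -1) = Pow(Add(181984, 122286), -1) = Pow(304270, -1) = Rational(1, 304270)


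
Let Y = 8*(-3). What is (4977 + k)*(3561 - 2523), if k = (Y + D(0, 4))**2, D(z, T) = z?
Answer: 5764014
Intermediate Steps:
Y = -24
k = 576 (k = (-24 + 0)**2 = (-24)**2 = 576)
(4977 + k)*(3561 - 2523) = (4977 + 576)*(3561 - 2523) = 5553*1038 = 5764014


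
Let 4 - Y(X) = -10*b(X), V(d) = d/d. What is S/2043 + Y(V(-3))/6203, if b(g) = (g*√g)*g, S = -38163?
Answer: -78898829/4224243 ≈ -18.678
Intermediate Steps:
V(d) = 1
b(g) = g^(5/2) (b(g) = g^(3/2)*g = g^(5/2))
Y(X) = 4 + 10*X^(5/2) (Y(X) = 4 - (-10)*X^(5/2) = 4 + 10*X^(5/2))
S/2043 + Y(V(-3))/6203 = -38163/2043 + (4 + 10*1^(5/2))/6203 = -38163*1/2043 + (4 + 10*1)*(1/6203) = -12721/681 + (4 + 10)*(1/6203) = -12721/681 + 14*(1/6203) = -12721/681 + 14/6203 = -78898829/4224243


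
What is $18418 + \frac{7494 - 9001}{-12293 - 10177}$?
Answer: $\frac{413853967}{22470} \approx 18418.0$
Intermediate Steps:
$18418 + \frac{7494 - 9001}{-12293 - 10177} = 18418 - \frac{1507}{-22470} = 18418 - - \frac{1507}{22470} = 18418 + \frac{1507}{22470} = \frac{413853967}{22470}$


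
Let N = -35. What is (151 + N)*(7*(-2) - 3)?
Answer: -1972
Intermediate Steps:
(151 + N)*(7*(-2) - 3) = (151 - 35)*(7*(-2) - 3) = 116*(-14 - 3) = 116*(-17) = -1972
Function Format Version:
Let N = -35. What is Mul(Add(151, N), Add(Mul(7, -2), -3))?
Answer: -1972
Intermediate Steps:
Mul(Add(151, N), Add(Mul(7, -2), -3)) = Mul(Add(151, -35), Add(Mul(7, -2), -3)) = Mul(116, Add(-14, -3)) = Mul(116, -17) = -1972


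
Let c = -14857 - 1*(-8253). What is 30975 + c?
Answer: 24371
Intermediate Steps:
c = -6604 (c = -14857 + 8253 = -6604)
30975 + c = 30975 - 6604 = 24371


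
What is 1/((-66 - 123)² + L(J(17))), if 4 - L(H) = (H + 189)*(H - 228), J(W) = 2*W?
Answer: 1/78987 ≈ 1.2660e-5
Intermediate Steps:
L(H) = 4 - (-228 + H)*(189 + H) (L(H) = 4 - (H + 189)*(H - 228) = 4 - (189 + H)*(-228 + H) = 4 - (-228 + H)*(189 + H))
1/((-66 - 123)² + L(J(17))) = 1/((-66 - 123)² + (43096 - (2*17)² + 39*(2*17))) = 1/((-189)² + (43096 - 1*34² + 39*34)) = 1/(35721 + (43096 - 1*1156 + 1326)) = 1/(35721 + (43096 - 1156 + 1326)) = 1/(35721 + 43266) = 1/78987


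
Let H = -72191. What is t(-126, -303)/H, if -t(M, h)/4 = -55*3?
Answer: -660/72191 ≈ -0.0091424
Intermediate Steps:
t(M, h) = 660 (t(M, h) = -(-220)*3 = -4*(-165) = 660)
t(-126, -303)/H = 660/(-72191) = 660*(-1/72191) = -660/72191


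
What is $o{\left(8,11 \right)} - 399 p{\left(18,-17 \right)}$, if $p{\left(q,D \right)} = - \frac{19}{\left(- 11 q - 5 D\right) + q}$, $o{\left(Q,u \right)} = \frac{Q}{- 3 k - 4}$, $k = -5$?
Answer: $- \frac{4349}{55} \approx -79.073$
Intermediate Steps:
$o{\left(Q,u \right)} = \frac{Q}{11}$ ($o{\left(Q,u \right)} = \frac{Q}{\left(-3\right) \left(-5\right) - 4} = \frac{Q}{15 - 4} = \frac{Q}{11}$)
$p{\left(q,D \right)} = - \frac{19}{- 10 q - 5 D}$
$o{\left(8,11 \right)} - 399 p{\left(18,-17 \right)} = \frac{1}{11} \cdot 8 - 399 \frac{19}{5 \left(-17 + 2 \cdot 18\right)} = \frac{8}{11} - 399 \frac{19}{5 \left(-17 + 36\right)} = \frac{8}{11} - 399 \frac{19}{5 \cdot 19} = \frac{8}{11} - 399 \cdot \frac{19}{5} \cdot \frac{1}{19} = \frac{8}{11} - \frac{399}{5} = - \frac{4349}{55}$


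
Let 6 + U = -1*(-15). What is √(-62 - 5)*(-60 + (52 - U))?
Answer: -17*I*√67 ≈ -139.15*I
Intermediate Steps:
U = 9 (U = -6 - 1*(-15) = -6 + 15 = 9)
√(-62 - 5)*(-60 + (52 - U)) = √(-62 - 5)*(-60 + (52 - 1*9)) = √(-67)*(-60 + (52 - 9)) = (I*√67)*(-60 + 43) = (I*√67)*(-17) = -17*I*√67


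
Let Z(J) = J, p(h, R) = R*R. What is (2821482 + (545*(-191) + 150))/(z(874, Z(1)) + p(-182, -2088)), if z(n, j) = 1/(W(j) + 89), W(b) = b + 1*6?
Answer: 260883552/418535425 ≈ 0.62333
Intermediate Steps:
p(h, R) = R**2
W(b) = 6 + b (W(b) = b + 6 = 6 + b)
z(n, j) = 1/(95 + j) (z(n, j) = 1/((6 + j) + 89) = 1/(95 + j))
(2821482 + (545*(-191) + 150))/(z(874, Z(1)) + p(-182, -2088)) = (2821482 + (545*(-191) + 150))/(1/(95 + 1) + (-2088)**2) = (2821482 + (-104095 + 150))/(1/96 + 4359744) = (2821482 - 103945)/(1/96 + 4359744) = 2717537/(418535425/96) = 2717537*(96/418535425) = 260883552/418535425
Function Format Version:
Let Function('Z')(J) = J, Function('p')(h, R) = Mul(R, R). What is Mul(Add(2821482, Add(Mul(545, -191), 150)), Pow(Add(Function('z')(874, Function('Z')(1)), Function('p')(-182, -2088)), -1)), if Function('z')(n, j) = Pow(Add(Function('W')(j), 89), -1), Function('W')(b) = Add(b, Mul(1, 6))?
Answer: Rational(260883552, 418535425) ≈ 0.62333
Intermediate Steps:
Function('p')(h, R) = Pow(R, 2)
Function('W')(b) = Add(6, b) (Function('W')(b) = Add(b, 6) = Add(6, b))
Function('z')(n, j) = Pow(Add(95, j), -1) (Function('z')(n, j) = Pow(Add(Add(6, j), 89), -1) = Pow(Add(95, j), -1))
Mul(Add(2821482, Add(Mul(545, -191), 150)), Pow(Add(Function('z')(874, Function('Z')(1)), Function('p')(-182, -2088)), -1)) = Mul(Add(2821482, Add(Mul(545, -191), 150)), Pow(Add(Pow(Add(95, 1), -1), Pow(-2088, 2)), -1)) = Mul(Add(2821482, Add(-104095, 150)), Pow(Add(Pow(96, -1), 4359744), -1)) = Mul(Add(2821482, -103945), Pow(Add(Rational(1, 96), 4359744), -1)) = Mul(2717537, Pow(Rational(418535425, 96), -1)) = Mul(2717537, Rational(96, 418535425)) = Rational(260883552, 418535425)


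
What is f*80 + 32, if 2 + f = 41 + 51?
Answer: 7232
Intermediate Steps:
f = 90 (f = -2 + (41 + 51) = -2 + 92 = 90)
f*80 + 32 = 90*80 + 32 = 7200 + 32 = 7232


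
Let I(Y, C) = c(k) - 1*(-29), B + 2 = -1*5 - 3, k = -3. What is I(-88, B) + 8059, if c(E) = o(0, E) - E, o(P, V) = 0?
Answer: 8091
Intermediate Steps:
B = -10 (B = -2 + (-1*5 - 3) = -2 + (-5 - 3) = -2 - 8 = -10)
c(E) = -E (c(E) = 0 - E = -E)
I(Y, C) = 32 (I(Y, C) = -1*(-3) - 1*(-29) = 3 + 29 = 32)
I(-88, B) + 8059 = 32 + 8059 = 8091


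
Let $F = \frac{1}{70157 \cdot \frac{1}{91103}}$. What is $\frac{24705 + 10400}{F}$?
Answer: $\frac{144874205}{5359} \approx 27034.0$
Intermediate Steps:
$F = \frac{91103}{70157}$ ($F = \frac{1}{70157 \cdot \frac{1}{91103}} = \frac{1}{\frac{70157}{91103}} = \frac{91103}{70157} \approx 1.2986$)
$\frac{24705 + 10400}{F} = \frac{24705 + 10400}{\frac{91103}{70157}} = 35105 \cdot \frac{70157}{91103} = \frac{144874205}{5359}$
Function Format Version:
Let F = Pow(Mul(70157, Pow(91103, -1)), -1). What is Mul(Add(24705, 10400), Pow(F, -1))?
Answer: Rational(144874205, 5359) ≈ 27034.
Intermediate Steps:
F = Rational(91103, 70157) (F = Pow(Mul(70157, Rational(1, 91103)), -1) = Pow(Rational(70157, 91103), -1) = Rational(91103, 70157) ≈ 1.2986)
Mul(Add(24705, 10400), Pow(F, -1)) = Mul(Add(24705, 10400), Pow(Rational(91103, 70157), -1)) = Mul(35105, Rational(70157, 91103)) = Rational(144874205, 5359)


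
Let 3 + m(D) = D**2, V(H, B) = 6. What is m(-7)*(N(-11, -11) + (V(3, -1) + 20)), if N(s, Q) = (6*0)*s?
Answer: 1196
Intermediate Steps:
m(D) = -3 + D**2
N(s, Q) = 0 (N(s, Q) = 0*s = 0)
m(-7)*(N(-11, -11) + (V(3, -1) + 20)) = (-3 + (-7)**2)*(0 + (6 + 20)) = (-3 + 49)*(0 + 26) = 46*26 = 1196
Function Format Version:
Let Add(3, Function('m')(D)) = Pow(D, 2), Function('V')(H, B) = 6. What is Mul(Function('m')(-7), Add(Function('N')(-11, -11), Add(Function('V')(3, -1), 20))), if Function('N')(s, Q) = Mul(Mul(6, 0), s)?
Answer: 1196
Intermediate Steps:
Function('m')(D) = Add(-3, Pow(D, 2))
Function('N')(s, Q) = 0 (Function('N')(s, Q) = Mul(0, s) = 0)
Mul(Function('m')(-7), Add(Function('N')(-11, -11), Add(Function('V')(3, -1), 20))) = Mul(Add(-3, Pow(-7, 2)), Add(0, Add(6, 20))) = Mul(Add(-3, 49), Add(0, 26)) = Mul(46, 26) = 1196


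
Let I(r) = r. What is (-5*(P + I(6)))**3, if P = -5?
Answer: -125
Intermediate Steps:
(-5*(P + I(6)))**3 = (-5*(-5 + 6))**3 = (-5*1)**3 = (-5)**3 = -125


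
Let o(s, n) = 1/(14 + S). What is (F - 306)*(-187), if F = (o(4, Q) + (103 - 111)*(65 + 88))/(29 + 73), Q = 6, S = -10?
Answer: 1427173/24 ≈ 59466.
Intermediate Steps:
o(s, n) = 1/4 (o(s, n) = 1/(14 - 10) = 1/4)
F = -4895/408 (F = (1/4 + (103 - 111)*(65 + 88))/(29 + 73) = (1/4 - 8*153)/102 = (1/4 - 1224)*(1/102) = -4895/4*1/102 = -4895/408 ≈ -11.998)
(F - 306)*(-187) = (-4895/408 - 306)*(-187) = -129743/408*(-187) = 1427173/24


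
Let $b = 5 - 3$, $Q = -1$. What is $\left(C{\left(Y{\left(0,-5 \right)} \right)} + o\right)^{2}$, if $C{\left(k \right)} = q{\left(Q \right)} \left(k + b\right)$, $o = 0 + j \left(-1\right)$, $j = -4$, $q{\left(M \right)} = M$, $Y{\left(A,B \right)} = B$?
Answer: $49$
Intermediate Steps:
$b = 2$ ($b = 5 - 3 = 2$)
$o = 4$ ($o = 0 - -4 = 0 + 4 = 4$)
$C{\left(k \right)} = -2 - k$ ($C{\left(k \right)} = - (k + 2) = - (2 + k) = -2 - k$)
$\left(C{\left(Y{\left(0,-5 \right)} \right)} + o\right)^{2} = \left(\left(-2 - -5\right) + 4\right)^{2} = \left(\left(-2 + 5\right) + 4\right)^{2} = \left(3 + 4\right)^{2} = 7^{2} = 49$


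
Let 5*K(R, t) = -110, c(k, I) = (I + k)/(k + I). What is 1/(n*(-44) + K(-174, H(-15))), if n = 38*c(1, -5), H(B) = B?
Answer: -1/1694 ≈ -0.00059032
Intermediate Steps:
c(k, I) = 1 (c(k, I) = (I + k)/(I + k) = 1)
K(R, t) = -22 (K(R, t) = (⅕)*(-110) = -22)
n = 38 (n = 38*1 = 38)
1/(n*(-44) + K(-174, H(-15))) = 1/(38*(-44) - 22) = 1/(-1672 - 22) = 1/(-1694) = -1/1694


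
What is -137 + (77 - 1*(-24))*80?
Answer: 7943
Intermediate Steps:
-137 + (77 - 1*(-24))*80 = -137 + (77 + 24)*80 = -137 + 101*80 = -137 + 8080 = 7943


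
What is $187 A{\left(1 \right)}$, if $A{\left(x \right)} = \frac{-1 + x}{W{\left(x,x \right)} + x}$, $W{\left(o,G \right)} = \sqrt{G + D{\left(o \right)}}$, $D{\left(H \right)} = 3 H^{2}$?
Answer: $0$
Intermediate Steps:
$W{\left(o,G \right)} = \sqrt{G + 3 o^{2}}$
$A{\left(x \right)} = \frac{-1 + x}{x + \sqrt{x + 3 x^{2}}}$ ($A{\left(x \right)} = \frac{-1 + x}{\sqrt{x + 3 x^{2}} + x} = \frac{-1 + x}{x + \sqrt{x + 3 x^{2}}}$)
$187 A{\left(1 \right)} = 187 \frac{-1 + 1}{1 + \sqrt{1 \left(1 + 3 \cdot 1\right)}} = 187 \frac{1}{1 + \sqrt{1 \left(1 + 3\right)}} 0 = 187 \frac{1}{1 + \sqrt{1 \cdot 4}} \cdot 0 = 187 \frac{1}{1 + \sqrt{4}} \cdot 0 = 187 \frac{1}{1 + 2} \cdot 0 = 187 \cdot \frac{1}{3} \cdot 0 = 187 \cdot 0 = 0$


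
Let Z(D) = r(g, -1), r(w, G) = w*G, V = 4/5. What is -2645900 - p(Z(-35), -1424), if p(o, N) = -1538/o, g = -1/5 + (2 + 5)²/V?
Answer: -3230674660/1221 ≈ -2.6459e+6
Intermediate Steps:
V = ⅘ (V = 4*(⅕) = ⅘ ≈ 0.80000)
g = 1221/20 (g = -1/5 + (2 + 5)²/(⅘) = -1*⅕ + 7²*(5/4) = -⅕ + 49*(5/4) = -⅕ + 245/4 = 1221/20 ≈ 61.050)
r(w, G) = G*w
Z(D) = -1221/20 (Z(D) = -1*1221/20 = -1221/20)
-2645900 - p(Z(-35), -1424) = -2645900 - (-1538)/(-1221/20) = -2645900 - (-1538)*(-20)/1221 = -2645900 - 1*30760/1221 = -2645900 - 30760/1221 = -3230674660/1221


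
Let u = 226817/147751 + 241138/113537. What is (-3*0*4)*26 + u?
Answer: 61380502367/16775205287 ≈ 3.6590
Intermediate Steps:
u = 61380502367/16775205287 (u = 226817*(1/147751) + 241138*(1/113537) = 226817/147751 + 241138/113537 = 61380502367/16775205287 ≈ 3.6590)
(-3*0*4)*26 + u = (-3*0*4)*26 + 61380502367/16775205287 = (0*4)*26 + 61380502367/16775205287 = 0*26 + 61380502367/16775205287 = 0 + 61380502367/16775205287 = 61380502367/16775205287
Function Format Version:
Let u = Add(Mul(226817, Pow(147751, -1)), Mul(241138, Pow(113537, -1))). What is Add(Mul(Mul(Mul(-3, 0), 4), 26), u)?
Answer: Rational(61380502367, 16775205287) ≈ 3.6590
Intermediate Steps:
u = Rational(61380502367, 16775205287) (u = Add(Mul(226817, Rational(1, 147751)), Mul(241138, Rational(1, 113537))) = Add(Rational(226817, 147751), Rational(241138, 113537)) = Rational(61380502367, 16775205287) ≈ 3.6590)
Add(Mul(Mul(Mul(-3, 0), 4), 26), u) = Add(Mul(Mul(Mul(-3, 0), 4), 26), Rational(61380502367, 16775205287)) = Add(Mul(Mul(0, 4), 26), Rational(61380502367, 16775205287)) = Add(Mul(0, 26), Rational(61380502367, 16775205287)) = Add(0, Rational(61380502367, 16775205287)) = Rational(61380502367, 16775205287)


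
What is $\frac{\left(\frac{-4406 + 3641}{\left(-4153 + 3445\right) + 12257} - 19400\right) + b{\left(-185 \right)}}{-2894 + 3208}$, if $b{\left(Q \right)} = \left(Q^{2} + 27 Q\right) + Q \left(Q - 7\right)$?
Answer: $\frac{523746385}{3626386} \approx 144.43$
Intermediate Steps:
$b{\left(Q \right)} = Q^{2} + 27 Q + Q \left(-7 + Q\right)$ ($b{\left(Q \right)} = \left(Q^{2} + 27 Q\right) + Q \left(-7 + Q\right) = Q^{2} + 27 Q + Q \left(-7 + Q\right)$)
$\frac{\left(\frac{-4406 + 3641}{\left(-4153 + 3445\right) + 12257} - 19400\right) + b{\left(-185 \right)}}{-2894 + 3208} = \frac{\left(\frac{-4406 + 3641}{\left(-4153 + 3445\right) + 12257} - 19400\right) + 2 \left(-185\right) \left(10 - 185\right)}{-2894 + 3208} = \frac{\left(- \frac{765}{-708 + 12257} - 19400\right) + 2 \left(-185\right) \left(-175\right)}{314} = \left(\left(- \frac{765}{11549} - 19400\right) + 64750\right) \frac{1}{314} = \left(- \frac{224051365}{11549} + 64750\right) \frac{1}{314} = \frac{523746385}{11549} \cdot \frac{1}{314} = \frac{523746385}{3626386}$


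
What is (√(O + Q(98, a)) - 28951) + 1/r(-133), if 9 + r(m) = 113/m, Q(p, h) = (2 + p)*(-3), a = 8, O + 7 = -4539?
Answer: -37925943/1310 + I*√4846 ≈ -28951.0 + 69.613*I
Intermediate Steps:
O = -4546 (O = -7 - 4539 = -4546)
Q(p, h) = -6 - 3*p
r(m) = -9 + 113/m
(√(O + Q(98, a)) - 28951) + 1/r(-133) = (√(-4546 + (-6 - 3*98)) - 28951) + 1/(-9 + 113/(-133)) = (√(-4546 + (-6 - 294)) - 28951) + 1/(-9 + 113*(-1/133)) = (√(-4546 - 300) - 28951) + 1/(-9 - 113/133) = (√(-4846) - 28951) + 1/(-1310/133) = (I*√4846 - 28951) - 133/1310 = (-28951 + I*√4846) - 133/1310 = -37925943/1310 + I*√4846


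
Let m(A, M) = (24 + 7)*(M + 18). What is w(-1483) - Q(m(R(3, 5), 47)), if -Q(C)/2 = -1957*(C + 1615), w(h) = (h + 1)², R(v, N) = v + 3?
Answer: -12011496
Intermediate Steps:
R(v, N) = 3 + v
m(A, M) = 558 + 31*M (m(A, M) = 31*(18 + M) = 558 + 31*M)
w(h) = (1 + h)²
Q(C) = 6321110 + 3914*C (Q(C) = -(-3914)*(C + 1615) = -(-3914)*(1615 + C) = -2*(-3160555 - 1957*C) = 6321110 + 3914*C)
w(-1483) - Q(m(R(3, 5), 47)) = (1 - 1483)² - (6321110 + 3914*(558 + 31*47)) = (-1482)² - (6321110 + 3914*(558 + 1457)) = 2196324 - (6321110 + 3914*2015) = 2196324 - (6321110 + 7886710) = 2196324 - 1*14207820 = 2196324 - 14207820 = -12011496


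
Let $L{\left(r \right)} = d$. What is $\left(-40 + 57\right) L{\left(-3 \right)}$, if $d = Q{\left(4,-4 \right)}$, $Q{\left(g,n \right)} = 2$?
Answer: $34$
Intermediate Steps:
$d = 2$
$L{\left(r \right)} = 2$
$\left(-40 + 57\right) L{\left(-3 \right)} = \left(-40 + 57\right) 2 = 17 \cdot 2 = 34$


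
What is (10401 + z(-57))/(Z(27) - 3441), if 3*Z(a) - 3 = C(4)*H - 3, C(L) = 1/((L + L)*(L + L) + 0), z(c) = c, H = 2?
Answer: -993024/330335 ≈ -3.0061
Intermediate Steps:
C(L) = 1/(4*L²) (C(L) = 1/((2*L)*(2*L) + 0) = 1/(4*L² + 0) = 1/(4*L²))
Z(a) = 1/96 (Z(a) = 1 + (((¼)/4²)*2 - 3)/3 = 1 + (((¼)*(1/16))*2 - 3)/3 = 1 + ((1/64)*2 - 3)/3 = 1 + (1/32 - 3)/3 = 1 + (⅓)*(-95/32) = 1 - 95/96 = 1/96)
(10401 + z(-57))/(Z(27) - 3441) = (10401 - 57)/(1/96 - 3441) = 10344/(-330335/96) = 10344*(-96/330335) = -993024/330335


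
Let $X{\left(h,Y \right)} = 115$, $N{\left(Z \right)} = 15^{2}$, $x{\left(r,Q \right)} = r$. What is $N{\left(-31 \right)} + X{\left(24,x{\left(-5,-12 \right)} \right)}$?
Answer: $340$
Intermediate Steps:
$N{\left(Z \right)} = 225$
$N{\left(-31 \right)} + X{\left(24,x{\left(-5,-12 \right)} \right)} = 225 + 115 = 340$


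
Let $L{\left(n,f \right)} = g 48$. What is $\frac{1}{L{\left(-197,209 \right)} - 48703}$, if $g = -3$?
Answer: $- \frac{1}{48847} \approx -2.0472 \cdot 10^{-5}$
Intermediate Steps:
$L{\left(n,f \right)} = -144$ ($L{\left(n,f \right)} = \left(-3\right) 48 = -144$)
$\frac{1}{L{\left(-197,209 \right)} - 48703} = \frac{1}{-144 - 48703} = \frac{1}{-48847} = - \frac{1}{48847}$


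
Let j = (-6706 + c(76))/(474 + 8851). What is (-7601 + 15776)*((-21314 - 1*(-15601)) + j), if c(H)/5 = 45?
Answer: -17422627362/373 ≈ -4.6709e+7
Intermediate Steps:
c(H) = 225 (c(H) = 5*45 = 225)
j = -6481/9325 (j = (-6706 + 225)/(474 + 8851) = -6481/9325 ≈ -0.69501)
(-7601 + 15776)*((-21314 - 1*(-15601)) + j) = (-7601 + 15776)*((-21314 - 1*(-15601)) - 6481/9325) = 8175*((-21314 + 15601) - 6481/9325) = 8175*(-5713 - 6481/9325) = 8175*(-53280206/9325) = -17422627362/373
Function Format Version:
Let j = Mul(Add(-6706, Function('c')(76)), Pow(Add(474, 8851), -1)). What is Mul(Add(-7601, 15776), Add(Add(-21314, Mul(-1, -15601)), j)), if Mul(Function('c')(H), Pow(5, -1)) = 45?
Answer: Rational(-17422627362, 373) ≈ -4.6709e+7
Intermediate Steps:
Function('c')(H) = 225 (Function('c')(H) = Mul(5, 45) = 225)
j = Rational(-6481, 9325) (j = Mul(Add(-6706, 225), Pow(Add(474, 8851), -1)) = Mul(-6481, Pow(9325, -1)) = Mul(-6481, Rational(1, 9325)) = Rational(-6481, 9325) ≈ -0.69501)
Mul(Add(-7601, 15776), Add(Add(-21314, Mul(-1, -15601)), j)) = Mul(Add(-7601, 15776), Add(Add(-21314, Mul(-1, -15601)), Rational(-6481, 9325))) = Mul(8175, Add(Add(-21314, 15601), Rational(-6481, 9325))) = Mul(8175, Add(-5713, Rational(-6481, 9325))) = Mul(8175, Rational(-53280206, 9325)) = Rational(-17422627362, 373)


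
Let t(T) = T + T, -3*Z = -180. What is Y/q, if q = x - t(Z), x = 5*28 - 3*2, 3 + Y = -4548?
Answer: -4551/14 ≈ -325.07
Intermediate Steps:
Z = 60 (Z = -⅓*(-180) = 60)
t(T) = 2*T
Y = -4551 (Y = -3 - 4548 = -4551)
x = 134 (x = 140 - 6 = 134)
q = 14 (q = 134 - 2*60 = 134 - 1*120 = 134 - 120 = 14)
Y/q = -4551/14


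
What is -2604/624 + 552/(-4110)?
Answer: -153429/35620 ≈ -4.3074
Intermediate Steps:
-2604/624 + 552/(-4110) = -2604*1/624 + 552*(-1/4110) = -217/52 - 92/685 = -153429/35620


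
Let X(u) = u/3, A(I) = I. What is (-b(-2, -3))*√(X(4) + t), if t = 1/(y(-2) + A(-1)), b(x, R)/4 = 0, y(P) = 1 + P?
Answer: 0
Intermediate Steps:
b(x, R) = 0 (b(x, R) = 4*0 = 0)
X(u) = u/3 (X(u) = u*(⅓) = u/3)
t = -½ (t = 1/((1 - 2) - 1) = 1/(-1 - 1) = 1/(-2) = -½ ≈ -0.50000)
(-b(-2, -3))*√(X(4) + t) = (-1*0)*√((⅓)*4 - ½) = 0*√(4/3 - ½) = 0*√(⅚) = 0*(√30/6) = 0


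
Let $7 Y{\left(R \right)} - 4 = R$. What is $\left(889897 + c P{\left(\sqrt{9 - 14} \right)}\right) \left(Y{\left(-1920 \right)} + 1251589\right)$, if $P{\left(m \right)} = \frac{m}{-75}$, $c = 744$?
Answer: $\frac{7794792031679}{7} - \frac{2172283336 i \sqrt{5}}{175} \approx 1.1135 \cdot 10^{12} - 2.7756 \cdot 10^{7} i$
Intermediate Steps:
$Y{\left(R \right)} = \frac{4}{7} + \frac{R}{7}$
$P{\left(m \right)} = - \frac{m}{75}$ ($P{\left(m \right)} = m \left(- \frac{1}{75}\right) = - \frac{m}{75}$)
$\left(889897 + c P{\left(\sqrt{9 - 14} \right)}\right) \left(Y{\left(-1920 \right)} + 1251589\right) = \left(889897 + 744 \left(- \frac{\sqrt{9 - 14}}{75}\right)\right) \left(\left(\frac{4}{7} + \frac{1}{7} \left(-1920\right)\right) + 1251589\right) = \left(889897 + 744 \left(- \frac{\sqrt{-5}}{75}\right)\right) \left(\left(\frac{4}{7} - \frac{1920}{7}\right) + 1251589\right) = \left(889897 + 744 \left(- \frac{i \sqrt{5}}{75}\right)\right) \left(- \frac{1916}{7} + 1251589\right) = \left(889897 + 744 \left(- \frac{i \sqrt{5}}{75}\right)\right) \frac{8759207}{7} = \left(889897 - \frac{248 i \sqrt{5}}{25}\right) \frac{8759207}{7} = \frac{7794792031679}{7} - \frac{2172283336 i \sqrt{5}}{175}$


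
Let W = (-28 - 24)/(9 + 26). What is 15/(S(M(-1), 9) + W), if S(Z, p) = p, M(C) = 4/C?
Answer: 525/263 ≈ 1.9962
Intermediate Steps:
W = -52/35 ≈ -1.4857
15/(S(M(-1), 9) + W) = 15/(9 - 52/35) = 15/(263/35) = (35/263)*15 = 525/263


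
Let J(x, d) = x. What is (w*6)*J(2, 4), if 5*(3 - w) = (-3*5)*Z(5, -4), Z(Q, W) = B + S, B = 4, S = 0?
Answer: 180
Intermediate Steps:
Z(Q, W) = 4 (Z(Q, W) = 4 + 0 = 4)
w = 15 (w = 3 - (-3*5)*4/5 = 3 - (-3)*4 = 3 - ⅕*(-60) = 3 + 12 = 15)
(w*6)*J(2, 4) = (15*6)*2 = 90*2 = 180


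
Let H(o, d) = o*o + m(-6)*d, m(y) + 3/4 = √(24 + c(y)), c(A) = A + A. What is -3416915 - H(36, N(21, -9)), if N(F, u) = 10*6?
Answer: -3418166 - 120*√3 ≈ -3.4184e+6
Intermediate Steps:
c(A) = 2*A
m(y) = -¾ + √(24 + 2*y)
N(F, u) = 60
H(o, d) = o² + d*(-¾ + 2*√3) (H(o, d) = o*o + (-¾ + √(24 + 2*(-6)))*d = o² + (-¾ + √(24 - 12))*d = o² + (-¾ + √12)*d = o² + (-¾ + 2*√3)*d = o² + d*(-¾ + 2*√3))
-3416915 - H(36, N(21, -9)) = -3416915 - (36² - ¼*60*(3 - 8*√3)) = -3416915 - (1296 + (-45 + 120*√3)) = -3416915 - (1251 + 120*√3) = -3416915 + (-1251 - 120*√3) = -3418166 - 120*√3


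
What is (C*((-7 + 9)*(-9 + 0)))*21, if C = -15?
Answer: 5670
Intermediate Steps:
(C*((-7 + 9)*(-9 + 0)))*21 = -15*(-7 + 9)*(-9 + 0)*21 = -30*(-9)*21 = -15*(-18)*21 = 270*21 = 5670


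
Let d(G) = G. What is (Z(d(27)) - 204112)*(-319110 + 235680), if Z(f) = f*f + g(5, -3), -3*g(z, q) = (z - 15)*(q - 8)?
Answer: 16971302790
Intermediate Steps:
g(z, q) = -(-15 + z)*(-8 + q)/3 (g(z, q) = -(z - 15)*(q - 8)/3 = -(-15 + z)*(-8 + q)/3)
Z(f) = -110/3 + f² (Z(f) = f*f + (-40 + 5*(-3) + (8/3)*5 - ⅓*(-3)*5) = f² + (-40 - 15 + 40/3 + 5) = f² - 110/3 = -110/3 + f²)
(Z(d(27)) - 204112)*(-319110 + 235680) = ((-110/3 + 27²) - 204112)*(-319110 + 235680) = ((-110/3 + 729) - 204112)*(-83430) = (2077/3 - 204112)*(-83430) = -610259/3*(-83430) = 16971302790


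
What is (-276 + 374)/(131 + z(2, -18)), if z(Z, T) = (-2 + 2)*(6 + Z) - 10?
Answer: 98/121 ≈ 0.80992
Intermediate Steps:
z(Z, T) = -10 (z(Z, T) = 0*(6 + Z) - 10 = 0 - 10 = -10)
(-276 + 374)/(131 + z(2, -18)) = (-276 + 374)/(131 - 10) = 98/121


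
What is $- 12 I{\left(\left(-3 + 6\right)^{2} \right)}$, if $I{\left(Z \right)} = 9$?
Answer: $-108$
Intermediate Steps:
$- 12 I{\left(\left(-3 + 6\right)^{2} \right)} = \left(-12\right) 9 = -108$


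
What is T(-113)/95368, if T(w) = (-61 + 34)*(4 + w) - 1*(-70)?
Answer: 23/728 ≈ 0.031593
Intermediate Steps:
T(w) = -38 - 27*w (T(w) = -27*(4 + w) + 70 = (-108 - 27*w) + 70 = -38 - 27*w)
T(-113)/95368 = (-38 - 27*(-113))/95368 = (-38 + 3051)*(1/95368) = 3013*(1/95368) = 23/728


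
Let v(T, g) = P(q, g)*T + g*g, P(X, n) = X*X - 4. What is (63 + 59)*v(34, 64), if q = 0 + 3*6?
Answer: 1827072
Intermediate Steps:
q = 18 (q = 0 + 18 = 18)
P(X, n) = -4 + X**2 (P(X, n) = X**2 - 4 = -4 + X**2)
v(T, g) = g**2 + 320*T (v(T, g) = (-4 + 18**2)*T + g*g = (-4 + 324)*T + g**2 = 320*T + g**2 = g**2 + 320*T)
(63 + 59)*v(34, 64) = (63 + 59)*(64**2 + 320*34) = 122*(4096 + 10880) = 122*14976 = 1827072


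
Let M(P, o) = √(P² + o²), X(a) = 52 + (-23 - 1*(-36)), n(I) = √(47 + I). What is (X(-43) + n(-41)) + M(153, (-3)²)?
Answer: 65 + √6 + 9*√290 ≈ 220.71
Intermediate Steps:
X(a) = 65 (X(a) = 52 + (-23 + 36) = 52 + 13 = 65)
(X(-43) + n(-41)) + M(153, (-3)²) = (65 + √(47 - 41)) + √(153² + ((-3)²)²) = (65 + √6) + √(23409 + 9²) = (65 + √6) + √(23409 + 81) = (65 + √6) + √23490 = (65 + √6) + 9*√290 = 65 + √6 + 9*√290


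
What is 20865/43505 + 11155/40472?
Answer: 265949311/352146872 ≈ 0.75522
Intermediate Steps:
20865/43505 + 11155/40472 = 20865*(1/43505) + 11155*(1/40472) = 4173/8701 + 11155/40472 = 265949311/352146872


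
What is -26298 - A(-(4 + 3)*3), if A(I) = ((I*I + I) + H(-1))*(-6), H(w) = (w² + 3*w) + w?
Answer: -23796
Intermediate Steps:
H(w) = w² + 4*w
A(I) = 18 - 6*I - 6*I² (A(I) = ((I*I + I) - (4 - 1))*(-6) = ((I² + I) - 1*3)*(-6) = ((I + I²) - 3)*(-6) = (-3 + I + I²)*(-6) = 18 - 6*I - 6*I²)
-26298 - A(-(4 + 3)*3) = -26298 - (18 - 6*(-(4 + 3))*3 - 6*9*(4 + 3)²) = -26298 - (18 - 6*(-1*7)*3 - 6*(-1*7*3)²) = -26298 - (18 - (-42)*3 - 6*(-7*3)²) = -26298 - (18 - 6*(-21) - 6*(-21)²) = -26298 - (18 + 126 - 6*441) = -26298 - (18 + 126 - 2646) = -26298 - 1*(-2502) = -26298 + 2502 = -23796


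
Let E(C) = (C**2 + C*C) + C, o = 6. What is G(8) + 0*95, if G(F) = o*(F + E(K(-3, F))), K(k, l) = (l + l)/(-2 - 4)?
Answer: 352/3 ≈ 117.33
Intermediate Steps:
K(k, l) = -l/3 (K(k, l) = (2*l)/(-6) = (2*l)*(-1/6) = -l/3)
E(C) = C + 2*C**2 (E(C) = (C**2 + C**2) + C = 2*C**2 + C = C + 2*C**2)
G(F) = 6*F - 2*F*(1 - 2*F/3) (G(F) = 6*(F + (-F/3)*(1 + 2*(-F/3))) = 6*(F + (-F/3)*(1 - 2*F/3)) = 6*(F - F*(1 - 2*F/3)/3) = 6*F - 2*F*(1 - 2*F/3))
G(8) + 0*95 = (4/3)*8*(3 + 8) + 0*95 = (4/3)*8*11 + 0 = 352/3 + 0 = 352/3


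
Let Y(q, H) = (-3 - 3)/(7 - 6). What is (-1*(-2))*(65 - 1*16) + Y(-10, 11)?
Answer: 92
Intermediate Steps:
Y(q, H) = -6 (Y(q, H) = -6/1 = -6*1 = -6)
(-1*(-2))*(65 - 1*16) + Y(-10, 11) = (-1*(-2))*(65 - 1*16) - 6 = 2*(65 - 16) - 6 = 2*49 - 6 = 98 - 6 = 92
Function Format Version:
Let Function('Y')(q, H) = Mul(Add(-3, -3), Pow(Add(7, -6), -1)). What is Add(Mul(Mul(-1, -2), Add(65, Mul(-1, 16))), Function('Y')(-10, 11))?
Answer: 92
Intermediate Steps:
Function('Y')(q, H) = -6 (Function('Y')(q, H) = Mul(-6, Pow(1, -1)) = Mul(-6, 1) = -6)
Add(Mul(Mul(-1, -2), Add(65, Mul(-1, 16))), Function('Y')(-10, 11)) = Add(Mul(Mul(-1, -2), Add(65, Mul(-1, 16))), -6) = Add(Mul(2, Add(65, -16)), -6) = Add(Mul(2, 49), -6) = Add(98, -6) = 92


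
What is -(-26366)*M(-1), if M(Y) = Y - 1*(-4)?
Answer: 79098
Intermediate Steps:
M(Y) = 4 + Y (M(Y) = Y + 4 = 4 + Y)
-(-26366)*M(-1) = -(-26366)*(4 - 1) = -(-26366)*3 = -1*(-79098) = 79098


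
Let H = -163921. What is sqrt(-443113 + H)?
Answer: I*sqrt(607034) ≈ 779.12*I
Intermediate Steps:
sqrt(-443113 + H) = sqrt(-443113 - 163921) = sqrt(-607034) = I*sqrt(607034)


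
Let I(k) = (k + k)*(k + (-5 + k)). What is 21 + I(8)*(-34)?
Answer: -5963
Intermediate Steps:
I(k) = 2*k*(-5 + 2*k) (I(k) = (2*k)*(-5 + 2*k) = 2*k*(-5 + 2*k))
21 + I(8)*(-34) = 21 + (2*8*(-5 + 2*8))*(-34) = 21 + (2*8*(-5 + 16))*(-34) = 21 + (2*8*11)*(-34) = 21 + 176*(-34) = 21 - 5984 = -5963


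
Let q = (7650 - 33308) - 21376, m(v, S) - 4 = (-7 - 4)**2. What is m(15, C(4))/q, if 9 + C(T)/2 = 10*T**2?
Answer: -125/47034 ≈ -0.0026577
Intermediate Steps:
C(T) = -18 + 20*T**2 (C(T) = -18 + 2*(10*T**2) = -18 + 20*T**2)
m(v, S) = 125 (m(v, S) = 4 + (-7 - 4)**2 = 4 + (-11)**2 = 4 + 121 = 125)
q = -47034 (q = -25658 - 21376 = -47034)
m(15, C(4))/q = 125/(-47034) = 125*(-1/47034) = -125/47034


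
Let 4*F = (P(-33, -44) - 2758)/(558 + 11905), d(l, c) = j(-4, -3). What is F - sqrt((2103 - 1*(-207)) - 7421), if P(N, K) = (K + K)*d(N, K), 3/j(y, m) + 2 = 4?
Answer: -1445/24926 - I*sqrt(5111) ≈ -0.057972 - 71.491*I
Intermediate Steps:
j(y, m) = 3/2 (j(y, m) = 3/(-2 + 4) = 3/2)
d(l, c) = 3/2
P(N, K) = 3*K (P(N, K) = (K + K)*(3/2) = (2*K)*(3/2) = 3*K)
F = -1445/24926 (F = ((3*(-44) - 2758)/(558 + 11905))/4 = ((-132 - 2758)/12463)/4 = (-2890*1/12463)/4 = (1/4)*(-2890/12463) = -1445/24926 ≈ -0.057972)
F - sqrt((2103 - 1*(-207)) - 7421) = -1445/24926 - sqrt((2103 - 1*(-207)) - 7421) = -1445/24926 - sqrt((2103 + 207) - 7421) = -1445/24926 - sqrt(2310 - 7421) = -1445/24926 - sqrt(-5111) = -1445/24926 - I*sqrt(5111)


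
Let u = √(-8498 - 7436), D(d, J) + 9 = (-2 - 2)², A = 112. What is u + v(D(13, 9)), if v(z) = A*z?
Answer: 784 + I*√15934 ≈ 784.0 + 126.23*I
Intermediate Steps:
D(d, J) = 7 (D(d, J) = -9 + (-2 - 2)² = -9 + (-4)² = -9 + 16 = 7)
v(z) = 112*z
u = I*√15934 (u = √(-15934) = I*√15934 ≈ 126.23*I)
u + v(D(13, 9)) = I*√15934 + 112*7 = I*√15934 + 784 = 784 + I*√15934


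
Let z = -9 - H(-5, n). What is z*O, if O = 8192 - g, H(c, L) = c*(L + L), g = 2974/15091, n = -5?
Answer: -7293727382/15091 ≈ -4.8332e+5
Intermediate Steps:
g = 2974/15091 (g = 2974*(1/15091) = 2974/15091 ≈ 0.19707)
H(c, L) = 2*L*c (H(c, L) = c*(2*L) = 2*L*c)
z = -59 (z = -9 - 2*(-5)*(-5) = -9 - 1*50 = -9 - 50 = -59)
O = 123622498/15091 (O = 8192 - 1*2974/15091 = 8192 - 2974/15091 = 123622498/15091 ≈ 8191.8)
z*O = -59*123622498/15091 = -7293727382/15091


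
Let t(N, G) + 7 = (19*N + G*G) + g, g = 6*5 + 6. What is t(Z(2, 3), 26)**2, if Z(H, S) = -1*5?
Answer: 372100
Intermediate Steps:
Z(H, S) = -5
g = 36 (g = 30 + 6 = 36)
t(N, G) = 29 + G**2 + 19*N (t(N, G) = -7 + ((19*N + G*G) + 36) = -7 + ((19*N + G**2) + 36) = -7 + ((G**2 + 19*N) + 36) = -7 + (36 + G**2 + 19*N) = 29 + G**2 + 19*N)
t(Z(2, 3), 26)**2 = (29 + 26**2 + 19*(-5))**2 = (29 + 676 - 95)**2 = 610**2 = 372100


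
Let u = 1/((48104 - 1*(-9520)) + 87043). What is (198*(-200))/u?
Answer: -5728813200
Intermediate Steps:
u = 1/144667 (u = 1/((48104 + 9520) + 87043) = 1/(57624 + 87043) = 1/144667 ≈ 6.9124e-6)
(198*(-200))/u = (198*(-200))/(1/144667) = -39600*144667 = -5728813200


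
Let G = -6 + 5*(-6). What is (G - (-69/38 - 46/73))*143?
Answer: -13310297/2774 ≈ -4798.2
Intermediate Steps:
G = -36 (G = -6 - 30 = -36)
(G - (-69/38 - 46/73))*143 = (-36 - (-69/38 - 46/73))*143 = (-36 - 1*(-6785/2774))*143 = (-36 + 6785/2774)*143 = -93079/2774*143 = -13310297/2774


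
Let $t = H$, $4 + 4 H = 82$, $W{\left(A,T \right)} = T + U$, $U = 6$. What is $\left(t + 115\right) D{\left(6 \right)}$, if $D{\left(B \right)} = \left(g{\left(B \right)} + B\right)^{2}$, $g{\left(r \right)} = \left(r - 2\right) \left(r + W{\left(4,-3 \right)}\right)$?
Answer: $237258$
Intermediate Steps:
$W{\left(A,T \right)} = 6 + T$ ($W{\left(A,T \right)} = T + 6 = 6 + T$)
$H = \frac{39}{2}$ ($H = -1 + \frac{1}{4} \cdot 82 = -1 + \frac{41}{2} = \frac{39}{2} \approx 19.5$)
$t = \frac{39}{2} \approx 19.5$
$g{\left(r \right)} = \left(-2 + r\right) \left(3 + r\right)$ ($g{\left(r \right)} = \left(r - 2\right) \left(r + \left(6 - 3\right)\right) = \left(-2 + r\right) \left(r + 3\right) = \left(-2 + r\right) \left(3 + r\right)$)
$D{\left(B \right)} = \left(-6 + B^{2} + 2 B\right)^{2}$ ($D{\left(B \right)} = \left(\left(-6 + B + B^{2}\right) + B\right)^{2} = \left(-6 + B^{2} + 2 B\right)^{2}$)
$\left(t + 115\right) D{\left(6 \right)} = \left(\frac{39}{2} + 115\right) \left(-6 + 6^{2} + 2 \cdot 6\right)^{2} = \frac{269 \left(-6 + 36 + 12\right)^{2}}{2} = \frac{269 \cdot 42^{2}}{2} = \frac{269}{2} \cdot 1764 = 237258$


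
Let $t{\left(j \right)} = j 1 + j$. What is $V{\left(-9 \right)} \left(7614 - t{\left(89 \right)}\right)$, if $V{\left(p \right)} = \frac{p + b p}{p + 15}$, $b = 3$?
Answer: $-44616$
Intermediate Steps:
$t{\left(j \right)} = 2 j$ ($t{\left(j \right)} = j + j = 2 j$)
$V{\left(p \right)} = \frac{4 p}{15 + p}$ ($V{\left(p \right)} = \frac{p + 3 p}{p + 15} = \frac{4 p}{15 + p}$)
$V{\left(-9 \right)} \left(7614 - t{\left(89 \right)}\right) = 4 \left(-9\right) \frac{1}{15 - 9} \left(7614 - 2 \cdot 89\right) = 4 \left(-9\right) \frac{1}{6} \left(7614 - 178\right) = \left(-6\right) 7436 = -44616$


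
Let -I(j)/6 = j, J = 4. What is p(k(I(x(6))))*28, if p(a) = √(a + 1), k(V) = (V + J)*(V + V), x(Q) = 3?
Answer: 28*√505 ≈ 629.22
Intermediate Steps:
I(j) = -6*j
k(V) = 2*V*(4 + V) (k(V) = (V + 4)*(V + V) = (4 + V)*(2*V) = 2*V*(4 + V))
p(a) = √(1 + a)
p(k(I(x(6))))*28 = √(1 + 2*(-6*3)*(4 - 6*3))*28 = √(1 + 2*(-18)*(4 - 18))*28 = √(1 + 2*(-18)*(-14))*28 = √(1 + 504)*28 = √505*28 = 28*√505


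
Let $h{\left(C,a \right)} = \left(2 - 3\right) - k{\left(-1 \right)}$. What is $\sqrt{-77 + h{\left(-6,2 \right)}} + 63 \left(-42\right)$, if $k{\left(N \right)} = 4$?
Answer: $-2646 + i \sqrt{82} \approx -2646.0 + 9.0554 i$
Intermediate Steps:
$h{\left(C,a \right)} = -5$ ($h{\left(C,a \right)} = \left(2 - 3\right) - 4 = -1 - 4 = -5$)
$\sqrt{-77 + h{\left(-6,2 \right)}} + 63 \left(-42\right) = \sqrt{-77 - 5} + 63 \left(-42\right) = \sqrt{-82} - 2646 = i \sqrt{82} - 2646 = -2646 + i \sqrt{82}$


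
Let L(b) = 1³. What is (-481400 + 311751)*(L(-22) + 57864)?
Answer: -9816739385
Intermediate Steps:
L(b) = 1
(-481400 + 311751)*(L(-22) + 57864) = (-481400 + 311751)*(1 + 57864) = -169649*57865 = -9816739385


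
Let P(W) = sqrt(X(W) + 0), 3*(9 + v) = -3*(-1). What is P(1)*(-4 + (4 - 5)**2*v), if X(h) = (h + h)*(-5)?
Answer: -12*I*sqrt(10) ≈ -37.947*I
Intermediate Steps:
v = -8 (v = -9 + (-3*(-1))/3 = -9 + (1/3)*3 = -9 + 1 = -8)
X(h) = -10*h (X(h) = (2*h)*(-5) = -10*h)
P(W) = sqrt(10)*sqrt(-W) (P(W) = sqrt(-10*W + 0) = sqrt(-10*W) = sqrt(10)*sqrt(-W))
P(1)*(-4 + (4 - 5)**2*v) = (sqrt(10)*sqrt(-1*1))*(-4 + (4 - 5)**2*(-8)) = (sqrt(10)*sqrt(-1))*(-4 + (-1)**2*(-8)) = (sqrt(10)*I)*(-4 + 1*(-8)) = (I*sqrt(10))*(-4 - 8) = (I*sqrt(10))*(-12) = -12*I*sqrt(10)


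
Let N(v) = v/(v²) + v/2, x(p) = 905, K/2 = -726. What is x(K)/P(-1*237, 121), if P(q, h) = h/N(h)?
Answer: 13251915/29282 ≈ 452.56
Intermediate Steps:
K = -1452 (K = 2*(-726) = -1452)
N(v) = 1/v + v/2 (N(v) = v/v² + v*(½) = 1/v + v/2)
P(q, h) = h/(1/h + h/2)
x(K)/P(-1*237, 121) = 905/((2*121²/(2 + 121²))) = 905/((2*14641/(2 + 14641))) = 905/((2*14641/14643)) = 905/((2*14641*(1/14643))) = 905/(29282/14643) = 905*(14643/29282) = 13251915/29282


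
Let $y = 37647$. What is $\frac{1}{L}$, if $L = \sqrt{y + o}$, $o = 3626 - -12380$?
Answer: $\frac{\sqrt{53653}}{53653} \approx 0.0043172$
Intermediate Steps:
$o = 16006$ ($o = 3626 + 12380 = 16006$)
$L = \sqrt{53653}$ ($L = \sqrt{37647 + 16006} = \sqrt{53653} \approx 231.63$)
$\frac{1}{L} = \frac{1}{\sqrt{53653}} = \frac{\sqrt{53653}}{53653}$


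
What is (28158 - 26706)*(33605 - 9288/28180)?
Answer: 343753599156/7045 ≈ 4.8794e+7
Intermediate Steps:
(28158 - 26706)*(33605 - 9288/28180) = 1452*(33605 - 9288*1/28180) = 1452*(33605 - 2322/7045) = 1452*(236744903/7045) = 343753599156/7045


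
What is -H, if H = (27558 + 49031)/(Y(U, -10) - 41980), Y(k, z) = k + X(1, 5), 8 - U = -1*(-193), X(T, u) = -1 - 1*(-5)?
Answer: 4031/2219 ≈ 1.8166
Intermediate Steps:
X(T, u) = 4 (X(T, u) = -1 + 5 = 4)
U = -185 (U = 8 - (-1)*(-193) = 8 - 1*193 = 8 - 193 = -185)
Y(k, z) = 4 + k (Y(k, z) = k + 4 = 4 + k)
H = -4031/2219 (H = (27558 + 49031)/((4 - 185) - 41980) = 76589/(-181 - 41980) = 76589/(-42161) = 76589*(-1/42161) = -4031/2219 ≈ -1.8166)
-H = -1*(-4031/2219) = 4031/2219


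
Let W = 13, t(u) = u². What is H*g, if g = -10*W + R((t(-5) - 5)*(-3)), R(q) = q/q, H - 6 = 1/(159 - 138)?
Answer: -5461/7 ≈ -780.14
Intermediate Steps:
H = 127/21 (H = 6 + 1/(159 - 138) = 6 + 1/21 = 127/21 ≈ 6.0476)
R(q) = 1
g = -129 (g = -10*13 + 1 = -130 + 1 = -129)
H*g = (127/21)*(-129) = -5461/7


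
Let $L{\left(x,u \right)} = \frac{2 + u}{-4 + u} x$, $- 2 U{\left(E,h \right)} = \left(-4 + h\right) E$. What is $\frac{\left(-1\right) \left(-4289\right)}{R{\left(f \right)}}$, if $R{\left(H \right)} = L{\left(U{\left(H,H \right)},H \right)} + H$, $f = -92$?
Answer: $- \frac{4289}{4232} \approx -1.0135$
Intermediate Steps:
$U{\left(E,h \right)} = - \frac{E \left(-4 + h\right)}{2}$ ($U{\left(E,h \right)} = - \frac{\left(-4 + h\right) E}{2} = - \frac{E \left(-4 + h\right)}{2}$)
$L{\left(x,u \right)} = \frac{x \left(2 + u\right)}{-4 + u}$ ($L{\left(x,u \right)} = \frac{2 + u}{-4 + u} x = \frac{x \left(2 + u\right)}{-4 + u}$)
$R{\left(H \right)} = H + \frac{H \left(2 + H\right) \left(4 - H\right)}{2 \left(-4 + H\right)}$ ($R{\left(H \right)} = \frac{\frac{H \left(4 - H\right)}{2} \left(2 + H\right)}{-4 + H} + H = \frac{H \left(2 + H\right) \left(4 - H\right)}{2 \left(-4 + H\right)} + H = H + \frac{H \left(2 + H\right) \left(4 - H\right)}{2 \left(-4 + H\right)}$)
$\frac{\left(-1\right) \left(-4289\right)}{R{\left(f \right)}} = \frac{\left(-1\right) \left(-4289\right)}{\left(- \frac{1}{2}\right) \left(-92\right)^{2}} = \frac{4289}{\left(- \frac{1}{2}\right) 8464} = \frac{4289}{-4232} = 4289 \left(- \frac{1}{4232}\right) = - \frac{4289}{4232}$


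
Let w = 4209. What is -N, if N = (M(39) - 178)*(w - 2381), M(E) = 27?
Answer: 276028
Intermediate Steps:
N = -276028 (N = (27 - 178)*(4209 - 2381) = -151*1828 = -276028)
-N = -1*(-276028) = 276028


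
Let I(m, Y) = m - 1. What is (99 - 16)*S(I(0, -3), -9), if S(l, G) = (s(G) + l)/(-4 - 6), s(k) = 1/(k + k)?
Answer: 1577/180 ≈ 8.7611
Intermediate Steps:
s(k) = 1/(2*k)
I(m, Y) = -1 + m
S(l, G) = -l/10 - 1/(20*G) (S(l, G) = (1/(2*G) + l)/(-4 - 6) = (l + 1/(2*G))/(-10) = (l + 1/(2*G))*(-⅒) = -l/10 - 1/(20*G))
(99 - 16)*S(I(0, -3), -9) = (99 - 16)*(-(-1 + 0)/10 - 1/20/(-9)) = 83*(-⅒*(-1) - 1/20*(-⅑)) = 83*(⅒ + 1/180) = 83*(19/180) = 1577/180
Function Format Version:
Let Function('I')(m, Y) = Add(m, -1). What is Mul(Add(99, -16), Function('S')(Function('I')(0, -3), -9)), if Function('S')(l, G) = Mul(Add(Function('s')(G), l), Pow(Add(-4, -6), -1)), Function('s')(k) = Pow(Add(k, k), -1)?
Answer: Rational(1577, 180) ≈ 8.7611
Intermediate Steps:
Function('s')(k) = Mul(Rational(1, 2), Pow(k, -1)) (Function('s')(k) = Pow(Mul(2, k), -1) = Mul(Rational(1, 2), Pow(k, -1)))
Function('I')(m, Y) = Add(-1, m)
Function('S')(l, G) = Add(Mul(Rational(-1, 10), l), Mul(Rational(-1, 20), Pow(G, -1))) (Function('S')(l, G) = Mul(Add(Mul(Rational(1, 2), Pow(G, -1)), l), Pow(Add(-4, -6), -1)) = Mul(Add(l, Mul(Rational(1, 2), Pow(G, -1))), Pow(-10, -1)) = Mul(Add(l, Mul(Rational(1, 2), Pow(G, -1))), Rational(-1, 10)) = Add(Mul(Rational(-1, 10), l), Mul(Rational(-1, 20), Pow(G, -1))))
Mul(Add(99, -16), Function('S')(Function('I')(0, -3), -9)) = Mul(Add(99, -16), Add(Mul(Rational(-1, 10), Add(-1, 0)), Mul(Rational(-1, 20), Pow(-9, -1)))) = Mul(83, Add(Mul(Rational(-1, 10), -1), Mul(Rational(-1, 20), Rational(-1, 9)))) = Mul(83, Add(Rational(1, 10), Rational(1, 180))) = Mul(83, Rational(19, 180)) = Rational(1577, 180)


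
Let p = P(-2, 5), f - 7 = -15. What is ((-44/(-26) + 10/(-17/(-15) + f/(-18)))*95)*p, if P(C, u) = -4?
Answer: -2816560/923 ≈ -3051.5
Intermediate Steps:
f = -8 (f = 7 - 15 = -8)
p = -4
((-44/(-26) + 10/(-17/(-15) + f/(-18)))*95)*p = ((-44/(-26) + 10/(-17/(-15) - 8/(-18)))*95)*(-4) = ((-44*(-1/26) + 10/(-17*(-1/15) - 8*(-1/18)))*95)*(-4) = ((22/13 + 10/(17/15 + 4/9))*95)*(-4) = ((22/13 + 10/(71/45))*95)*(-4) = ((22/13 + 10*(45/71))*95)*(-4) = ((22/13 + 450/71)*95)*(-4) = ((7412/923)*95)*(-4) = (704140/923)*(-4) = -2816560/923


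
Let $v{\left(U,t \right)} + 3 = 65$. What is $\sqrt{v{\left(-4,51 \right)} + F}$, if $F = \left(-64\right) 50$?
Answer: $i \sqrt{3138} \approx 56.018 i$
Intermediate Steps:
$v{\left(U,t \right)} = 62$ ($v{\left(U,t \right)} = -3 + 65 = 62$)
$F = -3200$
$\sqrt{v{\left(-4,51 \right)} + F} = \sqrt{62 - 3200} = \sqrt{-3138} = i \sqrt{3138}$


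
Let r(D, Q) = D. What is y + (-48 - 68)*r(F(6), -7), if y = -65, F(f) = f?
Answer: -761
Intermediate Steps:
y + (-48 - 68)*r(F(6), -7) = -65 + (-48 - 68)*6 = -65 - 116*6 = -65 - 696 = -761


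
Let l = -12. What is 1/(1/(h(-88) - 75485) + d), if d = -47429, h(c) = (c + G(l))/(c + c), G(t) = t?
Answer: -3321315/157526649179 ≈ -2.1084e-5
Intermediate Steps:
h(c) = (-12 + c)/(2*c) (h(c) = (c - 12)/(c + c) = (-12 + c)/((2*c)) = (-12 + c)*(1/(2*c)) = (-12 + c)/(2*c))
1/(1/(h(-88) - 75485) + d) = 1/(1/((½)*(-12 - 88)/(-88) - 75485) - 47429) = 1/(1/((½)*(-1/88)*(-100) - 75485) - 47429) = 1/(1/(25/44 - 75485) - 47429) = 1/(1/(-3321315/44) - 47429) = 1/(-44/3321315 - 47429) = 1/(-157526649179/3321315) = -3321315/157526649179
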